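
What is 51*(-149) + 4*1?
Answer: -7595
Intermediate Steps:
51*(-149) + 4*1 = -7599 + 4 = -7595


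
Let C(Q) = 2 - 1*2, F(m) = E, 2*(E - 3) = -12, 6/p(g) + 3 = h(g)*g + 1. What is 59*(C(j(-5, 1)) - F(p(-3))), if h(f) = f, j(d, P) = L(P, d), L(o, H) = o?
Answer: 177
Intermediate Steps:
j(d, P) = P
p(g) = 6/(-2 + g**2) (p(g) = 6/(-3 + (g*g + 1)) = 6/(-3 + (g**2 + 1)) = 6/(-3 + (1 + g**2)) = 6/(-2 + g**2))
E = -3 (E = 3 + (1/2)*(-12) = 3 - 6 = -3)
F(m) = -3
C(Q) = 0 (C(Q) = 2 - 2 = 0)
59*(C(j(-5, 1)) - F(p(-3))) = 59*(0 - 1*(-3)) = 59*(0 + 3) = 59*3 = 177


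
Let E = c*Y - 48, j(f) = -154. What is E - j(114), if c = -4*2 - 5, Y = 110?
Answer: -1324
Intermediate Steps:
c = -13 (c = -8 - 5 = -13)
E = -1478 (E = -13*110 - 48 = -1430 - 48 = -1478)
E - j(114) = -1478 - 1*(-154) = -1478 + 154 = -1324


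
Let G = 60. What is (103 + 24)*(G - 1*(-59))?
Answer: 15113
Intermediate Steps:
(103 + 24)*(G - 1*(-59)) = (103 + 24)*(60 - 1*(-59)) = 127*(60 + 59) = 127*119 = 15113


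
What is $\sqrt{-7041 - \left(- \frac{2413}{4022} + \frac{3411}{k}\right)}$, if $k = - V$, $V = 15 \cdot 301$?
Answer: $\frac{i \sqrt{257933567253065410}}{6053110} \approx 83.903 i$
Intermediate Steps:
$V = 4515$
$k = -4515$ ($k = \left(-1\right) 4515 = -4515$)
$\sqrt{-7041 - \left(- \frac{2413}{4022} + \frac{3411}{k}\right)} = \sqrt{-7041 - \left(- \frac{2413}{4022} - \frac{1137}{1505}\right)} = \sqrt{-7041 - - \frac{8204579}{6053110}} = \sqrt{-7041 + \left(\frac{2413}{4022} + \frac{1137}{1505}\right)} = \sqrt{-7041 + \frac{8204579}{6053110}} = \sqrt{- \frac{42611742931}{6053110}} = \frac{i \sqrt{257933567253065410}}{6053110}$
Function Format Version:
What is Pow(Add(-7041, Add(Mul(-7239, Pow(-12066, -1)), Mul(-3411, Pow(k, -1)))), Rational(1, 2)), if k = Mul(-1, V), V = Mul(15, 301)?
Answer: Mul(Rational(1, 6053110), I, Pow(257933567253065410, Rational(1, 2))) ≈ Mul(83.903, I)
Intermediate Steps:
V = 4515
k = -4515 (k = Mul(-1, 4515) = -4515)
Pow(Add(-7041, Add(Mul(-7239, Pow(-12066, -1)), Mul(-3411, Pow(k, -1)))), Rational(1, 2)) = Pow(Add(-7041, Add(Mul(-7239, Pow(-12066, -1)), Mul(-3411, Pow(-4515, -1)))), Rational(1, 2)) = Pow(Add(-7041, Add(Mul(-7239, Rational(-1, 12066)), Mul(-3411, Rational(-1, 4515)))), Rational(1, 2)) = Pow(Add(-7041, Add(Rational(2413, 4022), Rational(1137, 1505))), Rational(1, 2)) = Pow(Add(-7041, Rational(8204579, 6053110)), Rational(1, 2)) = Pow(Rational(-42611742931, 6053110), Rational(1, 2)) = Mul(Rational(1, 6053110), I, Pow(257933567253065410, Rational(1, 2)))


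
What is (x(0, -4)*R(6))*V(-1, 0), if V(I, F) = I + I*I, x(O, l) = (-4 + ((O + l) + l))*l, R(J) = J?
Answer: 0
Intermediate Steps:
x(O, l) = l*(-4 + O + 2*l) (x(O, l) = (-4 + (O + 2*l))*l = (-4 + O + 2*l)*l = l*(-4 + O + 2*l))
V(I, F) = I + I²
(x(0, -4)*R(6))*V(-1, 0) = (-4*(-4 + 0 + 2*(-4))*6)*(-(1 - 1)) = (-4*(-4 + 0 - 8)*6)*(-1*0) = (-4*(-12)*6)*0 = (48*6)*0 = 288*0 = 0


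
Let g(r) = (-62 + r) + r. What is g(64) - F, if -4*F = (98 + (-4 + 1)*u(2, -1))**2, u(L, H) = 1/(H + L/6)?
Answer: 43081/16 ≈ 2692.6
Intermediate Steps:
g(r) = -62 + 2*r
u(L, H) = 1/(H + L/6) (u(L, H) = 1/(H + L*(1/6)) = 1/(H + L/6))
F = -42025/16 (F = -(98 + (-4 + 1)*(6/(2 + 6*(-1))))**2/4 = -(98 - 18/(2 - 6))**2/4 = -(98 - 18/(-4))**2/4 = -(98 - 18*(-1)/4)**2/4 = -(98 - 3*(-3/2))**2/4 = -(98 + 9/2)**2/4 = -(205/2)**2/4 = -1/4*42025/4 = -42025/16 ≈ -2626.6)
g(64) - F = (-62 + 2*64) - 1*(-42025/16) = (-62 + 128) + 42025/16 = 66 + 42025/16 = 43081/16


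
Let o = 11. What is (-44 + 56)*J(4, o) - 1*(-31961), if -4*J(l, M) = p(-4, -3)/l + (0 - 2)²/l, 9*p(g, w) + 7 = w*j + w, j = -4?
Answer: 191747/6 ≈ 31958.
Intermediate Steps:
p(g, w) = -7/9 - w/3 (p(g, w) = -7/9 + (w*(-4) + w)/9 = -7/9 + (-4*w + w)/9 = -7/9 + (-3*w)/9 = -7/9 - w/3)
J(l, M) = -19/(18*l) (J(l, M) = -((-7/9 - ⅓*(-3))/l + (0 - 2)²/l)/4 = -((-7/9 + 1)/l + (-2)²/l)/4 = -(2/(9*l) + 4/l)/4 = -19/(18*l))
(-44 + 56)*J(4, o) - 1*(-31961) = (-44 + 56)*(-19/18/4) - 1*(-31961) = 12*(-19/18*¼) + 31961 = 12*(-19/72) + 31961 = -19/6 + 31961 = 191747/6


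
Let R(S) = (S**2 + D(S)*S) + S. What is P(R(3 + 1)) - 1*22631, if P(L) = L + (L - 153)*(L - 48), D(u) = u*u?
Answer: -25031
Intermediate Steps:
D(u) = u**2
R(S) = S + S**2 + S**3 (R(S) = (S**2 + S**2*S) + S = (S**2 + S**3) + S = S + S**2 + S**3)
P(L) = L + (-153 + L)*(-48 + L)
P(R(3 + 1)) - 1*22631 = (7344 + ((3 + 1)*(1 + (3 + 1) + (3 + 1)**2))**2 - 200*(3 + 1)*(1 + (3 + 1) + (3 + 1)**2)) - 1*22631 = (7344 + (4*(1 + 4 + 4**2))**2 - 800*(1 + 4 + 4**2)) - 22631 = (7344 + (4*(1 + 4 + 16))**2 - 800*(1 + 4 + 16)) - 22631 = (7344 + (4*21)**2 - 800*21) - 22631 = (7344 + 84**2 - 200*84) - 22631 = (7344 + 7056 - 16800) - 22631 = -2400 - 22631 = -25031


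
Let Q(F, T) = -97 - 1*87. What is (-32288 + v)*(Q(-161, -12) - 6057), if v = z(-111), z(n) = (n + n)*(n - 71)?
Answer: -50651956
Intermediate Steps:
z(n) = 2*n*(-71 + n) (z(n) = (2*n)*(-71 + n) = 2*n*(-71 + n))
Q(F, T) = -184 (Q(F, T) = -97 - 87 = -184)
v = 40404 (v = 2*(-111)*(-71 - 111) = 2*(-111)*(-182) = 40404)
(-32288 + v)*(Q(-161, -12) - 6057) = (-32288 + 40404)*(-184 - 6057) = 8116*(-6241) = -50651956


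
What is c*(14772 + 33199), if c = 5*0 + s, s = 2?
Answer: 95942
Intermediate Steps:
c = 2 (c = 5*0 + 2 = 0 + 2 = 2)
c*(14772 + 33199) = 2*(14772 + 33199) = 2*47971 = 95942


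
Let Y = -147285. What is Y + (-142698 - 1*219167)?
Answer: -509150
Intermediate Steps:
Y + (-142698 - 1*219167) = -147285 + (-142698 - 1*219167) = -147285 + (-142698 - 219167) = -147285 - 361865 = -509150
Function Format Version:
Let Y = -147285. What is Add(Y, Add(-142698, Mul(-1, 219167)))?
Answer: -509150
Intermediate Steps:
Add(Y, Add(-142698, Mul(-1, 219167))) = Add(-147285, Add(-142698, Mul(-1, 219167))) = Add(-147285, Add(-142698, -219167)) = Add(-147285, -361865) = -509150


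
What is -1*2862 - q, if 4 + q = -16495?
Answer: 13637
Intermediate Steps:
q = -16499 (q = -4 - 16495 = -16499)
-1*2862 - q = -1*2862 - 1*(-16499) = -2862 + 16499 = 13637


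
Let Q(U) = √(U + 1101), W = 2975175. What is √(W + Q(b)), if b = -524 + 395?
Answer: 3*√(330575 + 2*√3) ≈ 1724.9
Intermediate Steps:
b = -129
Q(U) = √(1101 + U)
√(W + Q(b)) = √(2975175 + √(1101 - 129)) = √(2975175 + √972) = √(2975175 + 18*√3)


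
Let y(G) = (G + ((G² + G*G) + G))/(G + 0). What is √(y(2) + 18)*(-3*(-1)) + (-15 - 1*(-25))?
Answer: 10 + 6*√6 ≈ 24.697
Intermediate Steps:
y(G) = (2*G + 2*G²)/G (y(G) = (G + ((G² + G²) + G))/G = (G + (2*G² + G))/G = (G + (G + 2*G²))/G = (2*G + 2*G²)/G)
√(y(2) + 18)*(-3*(-1)) + (-15 - 1*(-25)) = √((2 + 2*2) + 18)*(-3*(-1)) + (-15 - 1*(-25)) = √((2 + 4) + 18)*3 + (-15 + 25) = √(6 + 18)*3 + 10 = √24*3 + 10 = (2*√6)*3 + 10 = 6*√6 + 10 = 10 + 6*√6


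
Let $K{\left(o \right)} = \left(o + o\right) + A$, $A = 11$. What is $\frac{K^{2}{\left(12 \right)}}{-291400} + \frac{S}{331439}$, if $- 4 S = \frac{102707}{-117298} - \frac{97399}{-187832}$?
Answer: $- \frac{89448294373281247}{21279104502672180256} \approx -0.0042036$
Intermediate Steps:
$S = \frac{3933476661}{44064635872}$ ($S = - \frac{\frac{102707}{-117298} - \frac{97399}{-187832}}{4} = - \frac{102707 \left(- \frac{1}{117298}\right) - - \frac{97399}{187832}}{4} = - \frac{- \frac{102707}{117298} + \frac{97399}{187832}}{4} = \left(- \frac{1}{4}\right) \left(- \frac{3933476661}{11016158968}\right) = \frac{3933476661}{44064635872} \approx 0.089266$)
$K{\left(o \right)} = 11 + 2 o$ ($K{\left(o \right)} = \left(o + o\right) + 11 = 2 o + 11 = 11 + 2 o$)
$\frac{K^{2}{\left(12 \right)}}{-291400} + \frac{S}{331439} = \frac{\left(11 + 2 \cdot 12\right)^{2}}{-291400} + \frac{3933476661}{44064635872 \cdot 331439} = \left(11 + 24\right)^{2} \left(- \frac{1}{291400}\right) + \frac{3933476661}{44064635872} \cdot \frac{1}{331439} = 35^{2} \left(- \frac{1}{291400}\right) + \frac{3933476661}{14604738848779808} = 1225 \left(- \frac{1}{291400}\right) + \frac{3933476661}{14604738848779808} = - \frac{49}{11656} + \frac{3933476661}{14604738848779808} = - \frac{89448294373281247}{21279104502672180256}$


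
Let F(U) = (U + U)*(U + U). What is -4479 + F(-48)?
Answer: 4737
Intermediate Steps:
F(U) = 4*U**2 (F(U) = (2*U)*(2*U) = 4*U**2)
-4479 + F(-48) = -4479 + 4*(-48)**2 = -4479 + 4*2304 = -4479 + 9216 = 4737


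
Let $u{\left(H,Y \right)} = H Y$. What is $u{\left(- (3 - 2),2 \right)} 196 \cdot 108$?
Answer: $-42336$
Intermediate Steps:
$u{\left(- (3 - 2),2 \right)} 196 \cdot 108 = - (3 - 2) 2 \cdot 196 \cdot 108 = \left(-1\right) 1 \cdot 2 \cdot 196 \cdot 108 = \left(-1\right) 2 \cdot 196 \cdot 108 = \left(-2\right) 196 \cdot 108 = \left(-392\right) 108 = -42336$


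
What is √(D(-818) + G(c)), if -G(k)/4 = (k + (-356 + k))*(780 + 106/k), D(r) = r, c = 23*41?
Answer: 13*I*√25125788018/943 ≈ 2185.2*I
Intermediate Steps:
c = 943
G(k) = -4*(-356 + 2*k)*(780 + 106/k) (G(k) = -4*(k + (-356 + k))*(780 + 106/k) = -4*(-356 + 2*k)*(780 + 106/k))
√(D(-818) + G(c)) = √(-818 + (1109872 - 6240*943 + 150944/943)) = √(-818 + (1109872 - 5884320 + 150944*(1/943))) = √(-818 + (1109872 - 5884320 + 150944/943)) = √(-818 - 4502153520/943) = √(-4502924894/943) = 13*I*√25125788018/943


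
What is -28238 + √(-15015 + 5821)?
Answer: -28238 + I*√9194 ≈ -28238.0 + 95.885*I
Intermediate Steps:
-28238 + √(-15015 + 5821) = -28238 + √(-9194) = -28238 + I*√9194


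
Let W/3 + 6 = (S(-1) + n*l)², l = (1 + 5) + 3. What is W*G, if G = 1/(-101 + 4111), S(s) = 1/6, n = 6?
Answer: 105409/48120 ≈ 2.1905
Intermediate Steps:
l = 9 (l = 6 + 3 = 9)
S(s) = ⅙
G = 1/4010 ≈ 0.00024938
W = 105409/12 (W = -18 + 3*(⅙ + 6*9)² = -18 + 3*(⅙ + 54)² = -18 + 3*(325/6)² = -18 + 3*(105625/36) = -18 + 105625/12 = 105409/12 ≈ 8784.1)
W*G = (105409/12)*(1/4010) = 105409/48120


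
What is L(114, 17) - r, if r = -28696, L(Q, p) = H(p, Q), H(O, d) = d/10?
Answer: 143537/5 ≈ 28707.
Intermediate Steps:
H(O, d) = d/10 (H(O, d) = d*(⅒) = d/10)
L(Q, p) = Q/10
L(114, 17) - r = (⅒)*114 - 1*(-28696) = 57/5 + 28696 = 143537/5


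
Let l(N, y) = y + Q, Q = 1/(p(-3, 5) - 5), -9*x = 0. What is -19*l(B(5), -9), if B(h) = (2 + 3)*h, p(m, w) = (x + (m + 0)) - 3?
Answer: 1900/11 ≈ 172.73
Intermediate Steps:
x = 0 (x = -⅑*0 = 0)
p(m, w) = -3 + m (p(m, w) = (0 + (m + 0)) - 3 = (0 + m) - 3 = m - 3 = -3 + m)
Q = -1/11 (Q = 1/((-3 - 3) - 5) = 1/(-6 - 5) = 1/(-11) = -1/11 ≈ -0.090909)
B(h) = 5*h
l(N, y) = -1/11 + y (l(N, y) = y - 1/11 = -1/11 + y)
-19*l(B(5), -9) = -19*(-1/11 - 9) = -19*(-100/11) = 1900/11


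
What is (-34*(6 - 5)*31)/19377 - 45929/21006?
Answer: -101345173/45225918 ≈ -2.2409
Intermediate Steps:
(-34*(6 - 5)*31)/19377 - 45929/21006 = (-34*1*31)*(1/19377) - 45929*1/21006 = -34*31*(1/19377) - 45929/21006 = -1054*1/19377 - 45929/21006 = -1054/19377 - 45929/21006 = -101345173/45225918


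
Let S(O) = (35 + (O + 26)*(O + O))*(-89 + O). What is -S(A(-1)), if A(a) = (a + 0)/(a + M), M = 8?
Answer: 844272/343 ≈ 2461.4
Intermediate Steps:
A(a) = a/(8 + a) (A(a) = (a + 0)/(a + 8) = a/(8 + a))
S(O) = (-89 + O)*(35 + 2*O*(26 + O)) (S(O) = (35 + (26 + O)*(2*O))*(-89 + O) = (35 + 2*O*(26 + O))*(-89 + O) = (-89 + O)*(35 + 2*O*(26 + O)))
-S(A(-1)) = -(-3115 - (-4593)/(8 - 1) - 126/(8 - 1)² + 2*(-1/(8 - 1))³) = -(-3115 - (-4593)/7 - 126*(-1/7)² + 2*(-1/7)³) = -(-3115 - (-4593)/7 - 126*(-1*⅐)² + 2*(-1*⅐)³) = -(-3115 - 4593*(-⅐) - 126*(-⅐)² + 2*(-⅐)³) = -(-3115 + 4593/7 - 126*1/49 + 2*(-1/343)) = -(-3115 + 4593/7 - 18/7 - 2/343) = -1*(-844272/343) = 844272/343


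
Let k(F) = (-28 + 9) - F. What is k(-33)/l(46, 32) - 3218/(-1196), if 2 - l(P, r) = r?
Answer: 19949/8970 ≈ 2.2240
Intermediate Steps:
l(P, r) = 2 - r
k(F) = -19 - F
k(-33)/l(46, 32) - 3218/(-1196) = (-19 - 1*(-33))/(2 - 1*32) - 3218/(-1196) = (-19 + 33)/(2 - 32) - 3218*(-1/1196) = 14/(-30) + 1609/598 = 14*(-1/30) + 1609/598 = -7/15 + 1609/598 = 19949/8970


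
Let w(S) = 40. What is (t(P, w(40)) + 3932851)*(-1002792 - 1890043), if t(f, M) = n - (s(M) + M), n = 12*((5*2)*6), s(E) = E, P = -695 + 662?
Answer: -11378940436985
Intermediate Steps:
P = -33
n = 720 (n = 12*(10*6) = 12*60 = 720)
t(f, M) = 720 - 2*M (t(f, M) = 720 - (M + M) = 720 - 2*M)
(t(P, w(40)) + 3932851)*(-1002792 - 1890043) = ((720 - 2*40) + 3932851)*(-1002792 - 1890043) = ((720 - 80) + 3932851)*(-2892835) = (640 + 3932851)*(-2892835) = 3933491*(-2892835) = -11378940436985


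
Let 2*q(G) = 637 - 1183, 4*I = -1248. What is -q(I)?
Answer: 273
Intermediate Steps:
I = -312 (I = (¼)*(-1248) = -312)
q(G) = -273 (q(G) = (637 - 1183)/2 = (½)*(-546) = -273)
-q(I) = -1*(-273) = 273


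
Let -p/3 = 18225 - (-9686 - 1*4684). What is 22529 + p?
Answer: -75256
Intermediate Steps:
p = -97785 (p = -3*(18225 - (-9686 - 1*4684)) = -3*(18225 - (-9686 - 4684)) = -3*(18225 - 1*(-14370)) = -3*(18225 + 14370) = -3*32595 = -97785)
22529 + p = 22529 - 97785 = -75256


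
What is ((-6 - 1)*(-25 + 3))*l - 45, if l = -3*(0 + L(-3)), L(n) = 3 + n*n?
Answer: -5589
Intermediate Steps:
L(n) = 3 + n**2
l = -36 (l = -3*(0 + (3 + (-3)**2)) = -3*(0 + (3 + 9)) = -3*(0 + 12) = -3*12 = -36)
((-6 - 1)*(-25 + 3))*l - 45 = ((-6 - 1)*(-25 + 3))*(-36) - 45 = -7*(-22)*(-36) - 45 = 154*(-36) - 45 = -5544 - 45 = -5589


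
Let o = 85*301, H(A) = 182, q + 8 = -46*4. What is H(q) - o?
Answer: -25403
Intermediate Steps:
q = -192 (q = -8 - 46*4 = -8 - 184 = -192)
o = 25585
H(q) - o = 182 - 1*25585 = 182 - 25585 = -25403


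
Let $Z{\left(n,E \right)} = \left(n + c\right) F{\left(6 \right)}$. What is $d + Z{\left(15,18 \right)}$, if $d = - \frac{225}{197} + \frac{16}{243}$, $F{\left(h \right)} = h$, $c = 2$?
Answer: $\frac{4831319}{47871} \approx 100.92$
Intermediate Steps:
$Z{\left(n,E \right)} = 12 + 6 n$ ($Z{\left(n,E \right)} = \left(n + 2\right) 6 = \left(2 + n\right) 6 = 12 + 6 n$)
$d = - \frac{51523}{47871}$ ($d = \left(-225\right) \frac{1}{197} + 16 \cdot \frac{1}{243} = - \frac{225}{197} + \frac{16}{243} = - \frac{51523}{47871} \approx -1.0763$)
$d + Z{\left(15,18 \right)} = - \frac{51523}{47871} + \left(12 + 6 \cdot 15\right) = - \frac{51523}{47871} + \left(12 + 90\right) = - \frac{51523}{47871} + 102 = \frac{4831319}{47871}$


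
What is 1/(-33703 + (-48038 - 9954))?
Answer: -1/91695 ≈ -1.0906e-5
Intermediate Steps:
1/(-33703 + (-48038 - 9954)) = 1/(-33703 - 57992) = 1/(-91695) = -1/91695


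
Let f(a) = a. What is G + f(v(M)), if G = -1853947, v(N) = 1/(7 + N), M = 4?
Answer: -20393416/11 ≈ -1.8539e+6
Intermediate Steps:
G + f(v(M)) = -1853947 + 1/(7 + 4) = -1853947 + 1/11 = -20393416/11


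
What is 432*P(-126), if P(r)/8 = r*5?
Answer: -2177280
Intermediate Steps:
P(r) = 40*r (P(r) = 8*(r*5) = 8*(5*r) = 40*r)
432*P(-126) = 432*(40*(-126)) = 432*(-5040) = -2177280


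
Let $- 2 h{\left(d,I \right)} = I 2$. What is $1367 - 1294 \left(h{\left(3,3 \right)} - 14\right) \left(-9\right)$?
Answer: $-196615$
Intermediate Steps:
$h{\left(d,I \right)} = - I$ ($h{\left(d,I \right)} = - \frac{I 2}{2} = - \frac{2 I}{2} = - I$)
$1367 - 1294 \left(h{\left(3,3 \right)} - 14\right) \left(-9\right) = 1367 - 1294 \left(\left(-1\right) 3 - 14\right) \left(-9\right) = 1367 - 1294 \left(-3 - 14\right) \left(-9\right) = 1367 - 1294 \left(\left(-17\right) \left(-9\right)\right) = 1367 - 197982 = -196615$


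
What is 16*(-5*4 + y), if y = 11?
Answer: -144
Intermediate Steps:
16*(-5*4 + y) = 16*(-5*4 + 11) = 16*(-20 + 11) = 16*(-9) = -144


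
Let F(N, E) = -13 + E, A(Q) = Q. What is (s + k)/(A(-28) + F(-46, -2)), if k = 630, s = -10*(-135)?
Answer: -1980/43 ≈ -46.047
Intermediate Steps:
s = 1350
(s + k)/(A(-28) + F(-46, -2)) = (1350 + 630)/(-28 + (-13 - 2)) = 1980/(-28 - 15) = 1980/(-43) = 1980*(-1/43) = -1980/43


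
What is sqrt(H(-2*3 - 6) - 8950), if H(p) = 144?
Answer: I*sqrt(8806) ≈ 93.84*I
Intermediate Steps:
sqrt(H(-2*3 - 6) - 8950) = sqrt(144 - 8950) = sqrt(-8806) = I*sqrt(8806)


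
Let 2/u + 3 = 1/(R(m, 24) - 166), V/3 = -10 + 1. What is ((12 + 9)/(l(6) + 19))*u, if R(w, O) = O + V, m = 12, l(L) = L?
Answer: -3549/6350 ≈ -0.55890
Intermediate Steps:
V = -27 (V = 3*(-10 + 1) = 3*(-9) = -27)
R(w, O) = -27 + O (R(w, O) = O - 27 = -27 + O)
u = -169/254 (u = 2/(-3 + 1/((-27 + 24) - 166)) = 2/(-3 + 1/(-3 - 166)) = 2/(-3 + 1/(-169)) = 2/(-3 - 1/169) = 2/(-508/169) = 2*(-169/508) = -169/254 ≈ -0.66535)
((12 + 9)/(l(6) + 19))*u = ((12 + 9)/(6 + 19))*(-169/254) = (21/25)*(-169/254) = -3549/6350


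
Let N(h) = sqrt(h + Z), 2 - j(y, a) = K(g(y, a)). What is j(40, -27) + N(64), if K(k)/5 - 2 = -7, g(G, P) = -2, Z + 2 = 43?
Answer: 27 + sqrt(105) ≈ 37.247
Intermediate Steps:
Z = 41 (Z = -2 + 43 = 41)
K(k) = -25 (K(k) = 10 + 5*(-7) = 10 - 35 = -25)
j(y, a) = 27 (j(y, a) = 2 - 1*(-25) = 2 + 25 = 27)
N(h) = sqrt(41 + h) (N(h) = sqrt(h + 41) = sqrt(41 + h))
j(40, -27) + N(64) = 27 + sqrt(41 + 64) = 27 + sqrt(105)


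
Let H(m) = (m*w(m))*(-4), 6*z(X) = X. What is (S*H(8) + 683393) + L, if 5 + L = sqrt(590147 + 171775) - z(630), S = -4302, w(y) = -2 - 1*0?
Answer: 407955 + 3*sqrt(84658) ≈ 4.0883e+5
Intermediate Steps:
w(y) = -2 (w(y) = -2 + 0 = -2)
z(X) = X/6
H(m) = 8*m (H(m) = (m*(-2))*(-4) = -2*m*(-4) = 8*m)
L = -110 + 3*sqrt(84658) (L = -5 + (sqrt(590147 + 171775) - 630/6) = -5 + (sqrt(761922) - 1*105) = -5 + (3*sqrt(84658) - 105) = -5 + (-105 + 3*sqrt(84658)) = -110 + 3*sqrt(84658) ≈ 762.88)
(S*H(8) + 683393) + L = (-34416*8 + 683393) + (-110 + 3*sqrt(84658)) = (-4302*64 + 683393) + (-110 + 3*sqrt(84658)) = (-275328 + 683393) + (-110 + 3*sqrt(84658)) = 408065 + (-110 + 3*sqrt(84658)) = 407955 + 3*sqrt(84658)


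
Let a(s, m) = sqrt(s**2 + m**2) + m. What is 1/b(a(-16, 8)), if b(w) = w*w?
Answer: 3/512 - sqrt(5)/512 ≈ 0.0014921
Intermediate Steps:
a(s, m) = m + sqrt(m**2 + s**2) (a(s, m) = sqrt(m**2 + s**2) + m = m + sqrt(m**2 + s**2))
b(w) = w**2
1/b(a(-16, 8)) = 1/((8 + sqrt(8**2 + (-16)**2))**2) = 1/((8 + sqrt(64 + 256))**2) = 1/((8 + sqrt(320))**2) = 1/((8 + 8*sqrt(5))**2) = (8 + 8*sqrt(5))**(-2)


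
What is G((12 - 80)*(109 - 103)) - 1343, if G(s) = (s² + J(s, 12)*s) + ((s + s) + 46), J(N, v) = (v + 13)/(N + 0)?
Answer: 164376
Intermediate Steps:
J(N, v) = (13 + v)/N
G(s) = 71 + s² + 2*s (G(s) = (s² + ((13 + 12)/s)*s) + ((s + s) + 46) = (s² + (25/s)*s) + (2*s + 46) = (s² + (25/s)*s) + (46 + 2*s) = (s² + 25) + (46 + 2*s) = (25 + s²) + (46 + 2*s) = 71 + s² + 2*s)
G((12 - 80)*(109 - 103)) - 1343 = (71 + ((12 - 80)*(109 - 103))² + 2*((12 - 80)*(109 - 103))) - 1343 = (71 + (-68*6)² + 2*(-68*6)) - 1343 = (71 + (-408)² + 2*(-408)) - 1343 = (71 + 166464 - 816) - 1343 = 165719 - 1343 = 164376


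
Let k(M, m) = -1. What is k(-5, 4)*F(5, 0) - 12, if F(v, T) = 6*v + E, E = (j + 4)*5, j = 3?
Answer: -77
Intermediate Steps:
E = 35 (E = (3 + 4)*5 = 7*5 = 35)
F(v, T) = 35 + 6*v (F(v, T) = 6*v + 35 = 35 + 6*v)
k(-5, 4)*F(5, 0) - 12 = -(35 + 6*5) - 12 = -(35 + 30) - 12 = -1*65 - 12 = -65 - 12 = -77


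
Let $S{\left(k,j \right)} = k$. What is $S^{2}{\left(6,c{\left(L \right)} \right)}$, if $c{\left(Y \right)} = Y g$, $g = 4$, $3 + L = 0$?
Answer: $36$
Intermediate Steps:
$L = -3$ ($L = -3 + 0 = -3$)
$c{\left(Y \right)} = 4 Y$ ($c{\left(Y \right)} = Y 4 = 4 Y$)
$S^{2}{\left(6,c{\left(L \right)} \right)} = 6^{2} = 36$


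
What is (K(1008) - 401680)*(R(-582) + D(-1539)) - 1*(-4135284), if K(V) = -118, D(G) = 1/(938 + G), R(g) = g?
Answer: 143027415518/601 ≈ 2.3798e+8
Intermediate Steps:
(K(1008) - 401680)*(R(-582) + D(-1539)) - 1*(-4135284) = (-118 - 401680)*(-582 + 1/(938 - 1539)) - 1*(-4135284) = -401798*(-582 + 1/(-601)) + 4135284 = -401798*(-582 - 1/601) + 4135284 = -401798*(-349783/601) + 4135284 = 140542109834/601 + 4135284 = 143027415518/601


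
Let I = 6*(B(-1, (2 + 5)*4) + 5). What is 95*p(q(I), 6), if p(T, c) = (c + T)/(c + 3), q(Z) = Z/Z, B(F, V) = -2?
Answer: 665/9 ≈ 73.889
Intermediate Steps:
I = 18 (I = 6*(-2 + 5) = 6*3 = 18)
q(Z) = 1
p(T, c) = (T + c)/(3 + c)
95*p(q(I), 6) = 95*((1 + 6)/(3 + 6)) = 95*(7/9) = 665/9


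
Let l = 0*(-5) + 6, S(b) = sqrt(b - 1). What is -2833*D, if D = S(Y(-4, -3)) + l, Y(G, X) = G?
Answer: -16998 - 2833*I*sqrt(5) ≈ -16998.0 - 6334.8*I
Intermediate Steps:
S(b) = sqrt(-1 + b)
l = 6 (l = 0 + 6 = 6)
D = 6 + I*sqrt(5) (D = sqrt(-1 - 4) + 6 = sqrt(-5) + 6 = I*sqrt(5) + 6 = 6 + I*sqrt(5) ≈ 6.0 + 2.2361*I)
-2833*D = -2833*(6 + I*sqrt(5)) = -16998 - 2833*I*sqrt(5)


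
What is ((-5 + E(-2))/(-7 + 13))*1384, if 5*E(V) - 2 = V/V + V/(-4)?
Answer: -14878/15 ≈ -991.87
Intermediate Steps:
E(V) = ⅗ - V/20 (E(V) = ⅖ + (V/V + V/(-4))/5 = ⅖ + (1 + V*(-¼))/5 = ⅖ + (1 - V/4)/5 = ⅖ + (⅕ - V/20) = ⅗ - V/20)
((-5 + E(-2))/(-7 + 13))*1384 = ((-5 + (⅗ - 1/20*(-2)))/(-7 + 13))*1384 = ((-5 + (⅗ + ⅒))/6)*1384 = ((-5 + 7/10)*(⅙))*1384 = -43/10*⅙*1384 = -43/60*1384 = -14878/15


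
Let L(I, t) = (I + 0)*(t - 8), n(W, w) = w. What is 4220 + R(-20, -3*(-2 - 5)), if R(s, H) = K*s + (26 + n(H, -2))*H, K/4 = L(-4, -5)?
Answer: 564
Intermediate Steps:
L(I, t) = I*(-8 + t)
K = 208 (K = 4*(-4*(-8 - 5)) = 4*(-4*(-13)) = 4*52 = 208)
R(s, H) = 24*H + 208*s (R(s, H) = 208*s + (26 - 2)*H = 208*s + 24*H = 24*H + 208*s)
4220 + R(-20, -3*(-2 - 5)) = 4220 + (24*(-3*(-2 - 5)) + 208*(-20)) = 4220 + (24*(-3*(-7)) - 4160) = 4220 + (24*21 - 4160) = 4220 + (504 - 4160) = 4220 - 3656 = 564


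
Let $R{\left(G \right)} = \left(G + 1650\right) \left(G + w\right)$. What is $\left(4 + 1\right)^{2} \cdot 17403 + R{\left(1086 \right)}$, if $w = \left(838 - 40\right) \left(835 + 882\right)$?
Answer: $3752180547$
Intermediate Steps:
$w = 1370166$ ($w = 798 \cdot 1717 = 1370166$)
$R{\left(G \right)} = \left(1650 + G\right) \left(1370166 + G\right)$ ($R{\left(G \right)} = \left(G + 1650\right) \left(G + 1370166\right) = \left(1650 + G\right) \left(1370166 + G\right)$)
$\left(4 + 1\right)^{2} \cdot 17403 + R{\left(1086 \right)} = \left(4 + 1\right)^{2} \cdot 17403 + \left(2260773900 + 1086^{2} + 1371816 \cdot 1086\right) = 5^{2} \cdot 17403 + \left(2260773900 + 1179396 + 1489792176\right) = 25 \cdot 17403 + 3751745472 = 435075 + 3751745472 = 3752180547$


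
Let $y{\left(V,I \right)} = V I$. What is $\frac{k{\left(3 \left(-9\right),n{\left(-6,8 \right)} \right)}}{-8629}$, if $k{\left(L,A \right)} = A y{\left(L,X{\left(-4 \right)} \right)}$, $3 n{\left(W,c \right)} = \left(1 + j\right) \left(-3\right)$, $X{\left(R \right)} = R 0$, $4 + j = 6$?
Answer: $0$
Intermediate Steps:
$j = 2$ ($j = -4 + 6 = 2$)
$X{\left(R \right)} = 0$
$y{\left(V,I \right)} = I V$
$n{\left(W,c \right)} = -3$ ($n{\left(W,c \right)} = \frac{\left(1 + 2\right) \left(-3\right)}{3} = \frac{3 \left(-3\right)}{3} = \frac{1}{3} \left(-9\right) = -3$)
$k{\left(L,A \right)} = 0$ ($k{\left(L,A \right)} = A 0 L = A 0 = 0$)
$\frac{k{\left(3 \left(-9\right),n{\left(-6,8 \right)} \right)}}{-8629} = \frac{0}{-8629} = 0 \left(- \frac{1}{8629}\right) = 0$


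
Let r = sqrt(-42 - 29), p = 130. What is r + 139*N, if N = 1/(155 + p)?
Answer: 139/285 + I*sqrt(71) ≈ 0.48772 + 8.4261*I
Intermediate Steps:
N = 1/285 (N = 1/(155 + 130) = 1/285 ≈ 0.0035088)
r = I*sqrt(71) (r = sqrt(-71) = I*sqrt(71) ≈ 8.4261*I)
r + 139*N = I*sqrt(71) + 139*(1/285) = I*sqrt(71) + 139/285 = 139/285 + I*sqrt(71)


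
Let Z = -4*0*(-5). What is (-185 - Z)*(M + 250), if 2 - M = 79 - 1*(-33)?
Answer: -25900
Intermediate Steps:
Z = 0 (Z = 0*(-5) = 0)
M = -110 (M = 2 - (79 - 1*(-33)) = 2 - (79 + 33) = 2 - 1*112 = 2 - 112 = -110)
(-185 - Z)*(M + 250) = (-185 - 1*0)*(-110 + 250) = (-185 + 0)*140 = -185*140 = -25900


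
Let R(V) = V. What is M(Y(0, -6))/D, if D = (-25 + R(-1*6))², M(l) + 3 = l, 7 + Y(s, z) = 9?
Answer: -1/961 ≈ -0.0010406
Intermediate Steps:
Y(s, z) = 2 (Y(s, z) = -7 + 9 = 2)
M(l) = -3 + l
D = 961 (D = (-25 - 1*6)² = (-25 - 6)² = (-31)² = 961)
M(Y(0, -6))/D = (-3 + 2)/961 = -1*1/961 = -1/961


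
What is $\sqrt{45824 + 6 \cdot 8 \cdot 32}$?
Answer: $16 \sqrt{185} \approx 217.62$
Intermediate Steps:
$\sqrt{45824 + 6 \cdot 8 \cdot 32} = \sqrt{45824 + 48 \cdot 32} = \sqrt{45824 + 1536} = \sqrt{47360} = 16 \sqrt{185}$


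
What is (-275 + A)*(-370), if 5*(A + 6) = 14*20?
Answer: 83250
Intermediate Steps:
A = 50 (A = -6 + (14*20)/5 = -6 + (⅕)*280 = -6 + 56 = 50)
(-275 + A)*(-370) = (-275 + 50)*(-370) = -225*(-370) = 83250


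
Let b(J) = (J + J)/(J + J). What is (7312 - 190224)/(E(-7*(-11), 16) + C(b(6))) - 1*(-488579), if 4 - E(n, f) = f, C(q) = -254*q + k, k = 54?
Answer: 25940415/53 ≈ 4.8944e+5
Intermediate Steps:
b(J) = 1 (b(J) = (2*J)/((2*J)) = (2*J)*(1/(2*J)) = 1)
C(q) = 54 - 254*q (C(q) = -254*q + 54 = 54 - 254*q)
E(n, f) = 4 - f
(7312 - 190224)/(E(-7*(-11), 16) + C(b(6))) - 1*(-488579) = (7312 - 190224)/((4 - 1*16) + (54 - 254*1)) - 1*(-488579) = -182912/((4 - 16) + (54 - 254)) + 488579 = -182912/(-12 - 200) + 488579 = -182912/(-212) + 488579 = -182912*(-1/212) + 488579 = 45728/53 + 488579 = 25940415/53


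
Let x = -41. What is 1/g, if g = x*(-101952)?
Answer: 1/4180032 ≈ 2.3923e-7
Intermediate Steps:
g = 4180032 (g = -41*(-101952) = 4180032)
1/g = 1/4180032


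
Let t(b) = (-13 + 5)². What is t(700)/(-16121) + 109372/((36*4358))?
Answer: 438286295/632297862 ≈ 0.69316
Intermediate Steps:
t(b) = 64 (t(b) = (-8)² = 64)
t(700)/(-16121) + 109372/((36*4358)) = 64/(-16121) + 109372/((36*4358)) = 64*(-1/16121) + 109372/156888 = -64/16121 + 109372*(1/156888) = -64/16121 + 27343/39222 = 438286295/632297862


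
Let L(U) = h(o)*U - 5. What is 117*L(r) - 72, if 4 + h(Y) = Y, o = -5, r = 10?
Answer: -11187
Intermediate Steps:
h(Y) = -4 + Y
L(U) = -5 - 9*U (L(U) = (-4 - 5)*U - 5 = -9*U - 5 = -5 - 9*U)
117*L(r) - 72 = 117*(-5 - 9*10) - 72 = 117*(-5 - 90) - 72 = 117*(-95) - 72 = -11115 - 72 = -11187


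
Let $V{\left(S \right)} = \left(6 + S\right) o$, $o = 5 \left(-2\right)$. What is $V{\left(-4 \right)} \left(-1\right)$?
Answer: $20$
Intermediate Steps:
$o = -10$
$V{\left(S \right)} = -60 - 10 S$ ($V{\left(S \right)} = \left(6 + S\right) \left(-10\right) = -60 - 10 S$)
$V{\left(-4 \right)} \left(-1\right) = \left(-60 - -40\right) \left(-1\right) = \left(-60 + 40\right) \left(-1\right) = \left(-20\right) \left(-1\right) = 20$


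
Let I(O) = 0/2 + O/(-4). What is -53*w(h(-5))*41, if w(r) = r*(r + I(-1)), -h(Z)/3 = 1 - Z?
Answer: -1388547/2 ≈ -6.9427e+5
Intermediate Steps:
h(Z) = -3 + 3*Z (h(Z) = -3*(1 - Z) = -3 + 3*Z)
I(O) = -O/4 (I(O) = 0*(½) + O*(-¼) = 0 - O/4 = -O/4)
w(r) = r*(¼ + r) (w(r) = r*(r - ¼*(-1)) = r*(r + ¼) = r*(¼ + r))
-53*w(h(-5))*41 = -53*(-3 + 3*(-5))*(¼ + (-3 + 3*(-5)))*41 = -53*(-3 - 15)*(¼ + (-3 - 15))*41 = -(-954)*(¼ - 18)*41 = -(-954)*(-71)/4*41 = -53*639/2*41 = -33867/2*41 = -1388547/2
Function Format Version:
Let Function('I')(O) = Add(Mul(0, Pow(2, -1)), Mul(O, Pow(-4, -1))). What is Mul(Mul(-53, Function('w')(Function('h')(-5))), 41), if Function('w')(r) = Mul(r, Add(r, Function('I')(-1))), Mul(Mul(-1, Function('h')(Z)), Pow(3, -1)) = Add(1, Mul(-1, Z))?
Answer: Rational(-1388547, 2) ≈ -6.9427e+5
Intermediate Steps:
Function('h')(Z) = Add(-3, Mul(3, Z)) (Function('h')(Z) = Mul(-3, Add(1, Mul(-1, Z))) = Add(-3, Mul(3, Z)))
Function('I')(O) = Mul(Rational(-1, 4), O) (Function('I')(O) = Add(Mul(0, Rational(1, 2)), Mul(O, Rational(-1, 4))) = Add(0, Mul(Rational(-1, 4), O)) = Mul(Rational(-1, 4), O))
Function('w')(r) = Mul(r, Add(Rational(1, 4), r)) (Function('w')(r) = Mul(r, Add(r, Mul(Rational(-1, 4), -1))) = Mul(r, Add(r, Rational(1, 4))) = Mul(r, Add(Rational(1, 4), r)))
Mul(Mul(-53, Function('w')(Function('h')(-5))), 41) = Mul(Mul(-53, Mul(Add(-3, Mul(3, -5)), Add(Rational(1, 4), Add(-3, Mul(3, -5))))), 41) = Mul(Mul(-53, Mul(Add(-3, -15), Add(Rational(1, 4), Add(-3, -15)))), 41) = Mul(Mul(-53, Mul(-18, Add(Rational(1, 4), -18))), 41) = Mul(Mul(-53, Mul(-18, Rational(-71, 4))), 41) = Mul(Mul(-53, Rational(639, 2)), 41) = Mul(Rational(-33867, 2), 41) = Rational(-1388547, 2)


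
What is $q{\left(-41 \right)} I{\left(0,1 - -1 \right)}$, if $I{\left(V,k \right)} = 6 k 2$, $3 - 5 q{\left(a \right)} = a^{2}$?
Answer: $- \frac{40272}{5} \approx -8054.4$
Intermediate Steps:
$q{\left(a \right)} = \frac{3}{5} - \frac{a^{2}}{5}$
$I{\left(V,k \right)} = 12 k$
$q{\left(-41 \right)} I{\left(0,1 - -1 \right)} = \left(\frac{3}{5} - \frac{\left(-41\right)^{2}}{5}\right) 12 \left(1 - -1\right) = \left(\frac{3}{5} - \frac{1681}{5}\right) 12 \left(1 + 1\right) = \left(\frac{3}{5} - \frac{1681}{5}\right) 12 \cdot 2 = \left(- \frac{1678}{5}\right) 24 = - \frac{40272}{5}$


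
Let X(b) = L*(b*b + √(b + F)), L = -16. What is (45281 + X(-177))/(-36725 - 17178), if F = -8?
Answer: 455983/53903 + 16*I*√185/53903 ≈ 8.4593 + 0.0040373*I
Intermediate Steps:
X(b) = -16*b² - 16*√(-8 + b) (X(b) = -16*(b*b + √(b - 8)) = -16*(b² + √(-8 + b)) = -16*b² - 16*√(-8 + b))
(45281 + X(-177))/(-36725 - 17178) = (45281 + (-16*(-177)² - 16*√(-8 - 177)))/(-36725 - 17178) = (45281 + (-16*31329 - 16*I*√185))/(-53903) = (45281 + (-501264 - 16*I*√185))*(-1/53903) = (-455983 - 16*I*√185)*(-1/53903) = 455983/53903 + 16*I*√185/53903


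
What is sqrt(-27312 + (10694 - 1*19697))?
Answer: 3*I*sqrt(4035) ≈ 190.56*I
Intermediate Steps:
sqrt(-27312 + (10694 - 1*19697)) = sqrt(-27312 + (10694 - 19697)) = sqrt(-27312 - 9003) = sqrt(-36315) = 3*I*sqrt(4035)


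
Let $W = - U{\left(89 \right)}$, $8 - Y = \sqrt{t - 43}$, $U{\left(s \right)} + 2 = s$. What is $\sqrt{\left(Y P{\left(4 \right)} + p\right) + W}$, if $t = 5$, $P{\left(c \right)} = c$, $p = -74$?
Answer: $\sqrt{-129 - 4 i \sqrt{38}} \approx 1.0806 - 11.409 i$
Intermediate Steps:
$U{\left(s \right)} = -2 + s$
$Y = 8 - i \sqrt{38}$ ($Y = 8 - \sqrt{5 - 43} = 8 - \sqrt{-38} = 8 - i \sqrt{38} \approx 8.0 - 6.1644 i$)
$W = -87$ ($W = - (-2 + 89) = \left(-1\right) 87 = -87$)
$\sqrt{\left(Y P{\left(4 \right)} + p\right) + W} = \sqrt{\left(\left(8 - i \sqrt{38}\right) 4 - 74\right) - 87} = \sqrt{\left(\left(32 - 4 i \sqrt{38}\right) - 74\right) - 87} = \sqrt{\left(-42 - 4 i \sqrt{38}\right) - 87} = \sqrt{-129 - 4 i \sqrt{38}}$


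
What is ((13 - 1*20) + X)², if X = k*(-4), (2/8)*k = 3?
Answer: 3025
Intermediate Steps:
k = 12 (k = 4*3 = 12)
X = -48 (X = 12*(-4) = -48)
((13 - 1*20) + X)² = ((13 - 1*20) - 48)² = ((13 - 20) - 48)² = (-7 - 48)² = (-55)² = 3025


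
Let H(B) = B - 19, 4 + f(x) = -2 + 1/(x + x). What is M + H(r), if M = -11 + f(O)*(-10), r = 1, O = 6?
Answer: 181/6 ≈ 30.167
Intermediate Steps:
f(x) = -6 + 1/(2*x) (f(x) = -4 + (-2 + 1/(x + x)) = -4 + (-2 + 1/(2*x)) = -6 + 1/(2*x))
M = 289/6 (M = -11 + (-6 + (½)/6)*(-10) = -11 + (-6 + (½)*(⅙))*(-10) = -11 + (-6 + 1/12)*(-10) = -11 - 71/12*(-10) = -11 + 355/6 = 289/6 ≈ 48.167)
H(B) = -19 + B
M + H(r) = 289/6 + (-19 + 1) = 289/6 - 18 = 181/6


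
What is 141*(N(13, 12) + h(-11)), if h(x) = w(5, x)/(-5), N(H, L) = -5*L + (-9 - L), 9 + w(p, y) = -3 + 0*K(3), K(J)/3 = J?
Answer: -55413/5 ≈ -11083.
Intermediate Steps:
K(J) = 3*J
w(p, y) = -12 (w(p, y) = -9 + (-3 + 0*(3*3)) = -9 + (-3 + 0*9) = -9 + (-3 + 0) = -9 - 3 = -12)
N(H, L) = -9 - 6*L
h(x) = 12/5 (h(x) = -12/(-5) = -12*(-⅕) = 12/5)
141*(N(13, 12) + h(-11)) = 141*((-9 - 6*12) + 12/5) = 141*((-9 - 72) + 12/5) = 141*(-81 + 12/5) = 141*(-393/5) = -55413/5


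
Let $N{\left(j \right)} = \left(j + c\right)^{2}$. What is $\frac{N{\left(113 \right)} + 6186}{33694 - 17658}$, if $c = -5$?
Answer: $\frac{8925}{8018} \approx 1.1131$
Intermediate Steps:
$N{\left(j \right)} = \left(-5 + j\right)^{2}$ ($N{\left(j \right)} = \left(j - 5\right)^{2} = \left(-5 + j\right)^{2}$)
$\frac{N{\left(113 \right)} + 6186}{33694 - 17658} = \frac{\left(-5 + 113\right)^{2} + 6186}{33694 - 17658} = \frac{108^{2} + 6186}{16036} = \left(11664 + 6186\right) \frac{1}{16036} = 17850 \cdot \frac{1}{16036} = \frac{8925}{8018}$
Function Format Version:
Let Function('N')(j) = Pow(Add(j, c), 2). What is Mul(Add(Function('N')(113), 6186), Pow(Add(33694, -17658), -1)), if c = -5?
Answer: Rational(8925, 8018) ≈ 1.1131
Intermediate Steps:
Function('N')(j) = Pow(Add(-5, j), 2) (Function('N')(j) = Pow(Add(j, -5), 2) = Pow(Add(-5, j), 2))
Mul(Add(Function('N')(113), 6186), Pow(Add(33694, -17658), -1)) = Mul(Add(Pow(Add(-5, 113), 2), 6186), Pow(Add(33694, -17658), -1)) = Mul(Add(Pow(108, 2), 6186), Pow(16036, -1)) = Mul(Add(11664, 6186), Rational(1, 16036)) = Mul(17850, Rational(1, 16036)) = Rational(8925, 8018)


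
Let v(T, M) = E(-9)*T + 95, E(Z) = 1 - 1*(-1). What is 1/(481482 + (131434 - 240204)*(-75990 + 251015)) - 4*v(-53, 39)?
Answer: 837627461791/19036987768 ≈ 44.000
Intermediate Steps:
E(Z) = 2 (E(Z) = 1 + 1 = 2)
v(T, M) = 95 + 2*T (v(T, M) = 2*T + 95 = 95 + 2*T)
1/(481482 + (131434 - 240204)*(-75990 + 251015)) - 4*v(-53, 39) = 1/(481482 + (131434 - 240204)*(-75990 + 251015)) - 4*(95 + 2*(-53)) = 1/(481482 - 108770*175025) - 4*(95 - 106) = 1/(481482 - 19037469250) - 4*(-11) = 1/(-19036987768) - 1*(-44) = -1/19036987768 + 44 = 837627461791/19036987768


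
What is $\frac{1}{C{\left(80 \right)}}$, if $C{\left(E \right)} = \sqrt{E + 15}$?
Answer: $\frac{\sqrt{95}}{95} \approx 0.1026$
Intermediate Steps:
$C{\left(E \right)} = \sqrt{15 + E}$
$\frac{1}{C{\left(80 \right)}} = \frac{1}{\sqrt{15 + 80}} = \frac{1}{\sqrt{95}} = \frac{\sqrt{95}}{95}$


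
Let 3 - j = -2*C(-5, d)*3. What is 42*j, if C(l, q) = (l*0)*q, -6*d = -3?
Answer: 126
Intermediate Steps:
d = 1/2 (d = -1/6*(-3) = 1/2 ≈ 0.50000)
C(l, q) = 0 (C(l, q) = 0*q = 0)
j = 3 (j = 3 - (-2*0)*3 = 3 - 0*3 = 3 - 1*0 = 3 + 0 = 3)
42*j = 42*3 = 126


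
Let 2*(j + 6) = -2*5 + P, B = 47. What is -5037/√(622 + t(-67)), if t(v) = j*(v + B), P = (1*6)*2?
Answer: -5037*√2/38 ≈ -187.46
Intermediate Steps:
P = 12 (P = 6*2 = 12)
j = -5 (j = -6 + (-2*5 + 12)/2 = -6 + (-10 + 12)/2 = -6 + (½)*2 = -6 + 1 = -5)
t(v) = -235 - 5*v (t(v) = -5*(v + 47) = -5*(47 + v) = -235 - 5*v)
-5037/√(622 + t(-67)) = -5037/√(622 + (-235 - 5*(-67))) = -5037/√(622 + (-235 + 335)) = -5037/√(622 + 100) = -5037*√2/38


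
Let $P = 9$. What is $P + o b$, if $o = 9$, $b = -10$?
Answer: $-81$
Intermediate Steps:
$P + o b = 9 + 9 \left(-10\right) = 9 - 90 = -81$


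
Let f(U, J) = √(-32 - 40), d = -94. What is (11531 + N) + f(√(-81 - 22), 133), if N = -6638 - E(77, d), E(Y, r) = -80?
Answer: 4973 + 6*I*√2 ≈ 4973.0 + 8.4853*I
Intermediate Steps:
N = -6558 (N = -6638 - 1*(-80) = -6638 + 80 = -6558)
f(U, J) = 6*I*√2 (f(U, J) = √(-72) = 6*I*√2)
(11531 + N) + f(√(-81 - 22), 133) = (11531 - 6558) + 6*I*√2 = 4973 + 6*I*√2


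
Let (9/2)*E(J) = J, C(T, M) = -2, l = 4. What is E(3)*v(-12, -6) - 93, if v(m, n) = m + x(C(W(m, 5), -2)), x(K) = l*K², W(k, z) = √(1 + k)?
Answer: -271/3 ≈ -90.333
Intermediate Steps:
x(K) = 4*K²
v(m, n) = 16 + m (v(m, n) = m + 4*(-2)² = m + 4*4 = m + 16 = 16 + m)
E(J) = 2*J/9
E(3)*v(-12, -6) - 93 = ((2/9)*3)*(16 - 12) - 93 = (⅔)*4 - 93 = 8/3 - 93 = -271/3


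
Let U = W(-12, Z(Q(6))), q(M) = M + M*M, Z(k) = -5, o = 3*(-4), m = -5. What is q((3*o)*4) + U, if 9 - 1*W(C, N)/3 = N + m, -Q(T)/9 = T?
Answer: 20649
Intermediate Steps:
Q(T) = -9*T
o = -12
W(C, N) = 42 - 3*N (W(C, N) = 27 - 3*(N - 5) = 27 - 3*(-5 + N) = 27 + (15 - 3*N) = 42 - 3*N)
q(M) = M + M²
U = 57 (U = 42 - 3*(-5) = 42 + 15 = 57)
q((3*o)*4) + U = ((3*(-12))*4)*(1 + (3*(-12))*4) + 57 = (-36*4)*(1 - 36*4) + 57 = -144*(1 - 144) + 57 = -144*(-143) + 57 = 20592 + 57 = 20649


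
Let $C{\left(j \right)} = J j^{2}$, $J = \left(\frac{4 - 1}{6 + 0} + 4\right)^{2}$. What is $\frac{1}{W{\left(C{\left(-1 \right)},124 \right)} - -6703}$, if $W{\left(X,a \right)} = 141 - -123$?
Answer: $\frac{1}{6967} \approx 0.00014353$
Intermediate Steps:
$J = \frac{81}{4}$ ($J = \left(\frac{3}{6} + 4\right)^{2} = \left(3 \cdot \frac{1}{6} + 4\right)^{2} = \left(\frac{1}{2} + 4\right)^{2} = \left(\frac{9}{2}\right)^{2} = \frac{81}{4} \approx 20.25$)
$C{\left(j \right)} = \frac{81 j^{2}}{4}$
$W{\left(X,a \right)} = 264$ ($W{\left(X,a \right)} = 141 + 123 = 264$)
$\frac{1}{W{\left(C{\left(-1 \right)},124 \right)} - -6703} = \frac{1}{264 - -6703} = \frac{1}{264 + 6703} = \frac{1}{6967}$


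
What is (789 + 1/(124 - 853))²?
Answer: 330832032400/531441 ≈ 6.2252e+5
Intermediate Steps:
(789 + 1/(124 - 853))² = (789 + 1/(-729))² = (789 - 1/729)² = (575180/729)² = 330832032400/531441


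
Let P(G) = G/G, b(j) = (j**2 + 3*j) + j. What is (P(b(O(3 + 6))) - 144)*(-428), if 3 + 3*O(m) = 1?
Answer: 61204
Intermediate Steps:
O(m) = -2/3 (O(m) = -1 + (1/3)*1 = -1 + 1/3 = -2/3)
b(j) = j**2 + 4*j
P(G) = 1
(P(b(O(3 + 6))) - 144)*(-428) = (1 - 144)*(-428) = -143*(-428) = 61204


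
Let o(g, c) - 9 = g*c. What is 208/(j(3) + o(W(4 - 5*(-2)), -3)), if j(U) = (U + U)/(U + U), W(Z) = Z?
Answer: -13/2 ≈ -6.5000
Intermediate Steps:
o(g, c) = 9 + c*g (o(g, c) = 9 + g*c = 9 + c*g)
j(U) = 1 (j(U) = (2*U)/((2*U)) = (2*U)*(1/(2*U)) = 1)
208/(j(3) + o(W(4 - 5*(-2)), -3)) = 208/(1 + (9 - 3*(4 - 5*(-2)))) = 208/(1 + (9 - 3*(4 + 10))) = 208/(1 + (9 - 3*14)) = 208/(1 + (9 - 42)) = 208/(1 - 33) = 208/(-32) = -1/32*208 = -13/2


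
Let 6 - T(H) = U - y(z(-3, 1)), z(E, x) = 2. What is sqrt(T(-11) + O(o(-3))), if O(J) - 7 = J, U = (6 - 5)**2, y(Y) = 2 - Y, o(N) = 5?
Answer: sqrt(17) ≈ 4.1231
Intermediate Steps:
U = 1 (U = 1**2 = 1)
O(J) = 7 + J
T(H) = 5 (T(H) = 6 - (1 - (2 - 1*2)) = 6 - (1 - (2 - 2)) = 6 - (1 - 1*0) = 6 - (1 + 0) = 6 - 1*1 = 6 - 1 = 5)
sqrt(T(-11) + O(o(-3))) = sqrt(5 + (7 + 5)) = sqrt(5 + 12) = sqrt(17)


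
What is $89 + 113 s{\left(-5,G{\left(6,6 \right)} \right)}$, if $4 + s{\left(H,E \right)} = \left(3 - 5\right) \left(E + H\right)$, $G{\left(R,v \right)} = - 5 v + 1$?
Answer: $7321$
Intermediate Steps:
$G{\left(R,v \right)} = 1 - 5 v$
$s{\left(H,E \right)} = -4 - 2 E - 2 H$ ($s{\left(H,E \right)} = -4 + \left(3 - 5\right) \left(E + H\right) = -4 - 2 \left(E + H\right) = -4 - \left(2 E + 2 H\right) = -4 - 2 E - 2 H$)
$89 + 113 s{\left(-5,G{\left(6,6 \right)} \right)} = 89 + 113 \left(-4 - 2 \left(1 - 30\right) - -10\right) = 89 + 113 \left(-4 - 2 \left(1 - 30\right) + 10\right) = 89 + 113 \left(-4 - -58 + 10\right) = 89 + 113 \left(-4 + 58 + 10\right) = 89 + 113 \cdot 64 = 89 + 7232 = 7321$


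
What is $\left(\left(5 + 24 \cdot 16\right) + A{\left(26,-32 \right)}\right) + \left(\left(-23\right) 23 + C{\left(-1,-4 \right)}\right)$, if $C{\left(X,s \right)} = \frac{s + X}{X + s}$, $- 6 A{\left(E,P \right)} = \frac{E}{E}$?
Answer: $- \frac{835}{6} \approx -139.17$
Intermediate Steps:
$A{\left(E,P \right)} = - \frac{1}{6}$ ($A{\left(E,P \right)} = - \frac{E \frac{1}{E}}{6} = \left(- \frac{1}{6}\right) 1 = - \frac{1}{6}$)
$C{\left(X,s \right)} = 1$ ($C{\left(X,s \right)} = \frac{X + s}{X + s} = 1$)
$\left(\left(5 + 24 \cdot 16\right) + A{\left(26,-32 \right)}\right) + \left(\left(-23\right) 23 + C{\left(-1,-4 \right)}\right) = \left(\left(5 + 24 \cdot 16\right) - \frac{1}{6}\right) + \left(\left(-23\right) 23 + 1\right) = \left(\left(5 + 384\right) - \frac{1}{6}\right) + \left(-529 + 1\right) = \left(389 - \frac{1}{6}\right) - 528 = \frac{2333}{6} - 528 = - \frac{835}{6}$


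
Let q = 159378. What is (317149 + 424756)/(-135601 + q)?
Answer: 741905/23777 ≈ 31.203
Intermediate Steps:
(317149 + 424756)/(-135601 + q) = (317149 + 424756)/(-135601 + 159378) = 741905/23777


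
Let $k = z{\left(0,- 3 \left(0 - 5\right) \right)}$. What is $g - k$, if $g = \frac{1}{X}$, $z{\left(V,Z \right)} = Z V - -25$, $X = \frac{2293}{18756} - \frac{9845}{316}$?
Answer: $- \frac{575516587}{22991029} \approx -25.032$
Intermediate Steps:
$X = - \frac{22991029}{740862}$ ($X = 2293 \cdot \frac{1}{18756} - \frac{9845}{316} = \frac{2293}{18756} - \frac{9845}{316} = - \frac{22991029}{740862} \approx -31.033$)
$z{\left(V,Z \right)} = 25 + V Z$ ($z{\left(V,Z \right)} = V Z + 25 = 25 + V Z$)
$g = - \frac{740862}{22991029}$ ($g = \frac{1}{- \frac{22991029}{740862}} = - \frac{740862}{22991029} \approx -0.032224$)
$k = 25$ ($k = 25 + 0 \left(- 3 \left(0 - 5\right)\right) = 25 + 0 \left(\left(-3\right) \left(-5\right)\right) = 25 + 0 \cdot 15 = 25 + 0 = 25$)
$g - k = - \frac{740862}{22991029} - 25 = - \frac{575516587}{22991029}$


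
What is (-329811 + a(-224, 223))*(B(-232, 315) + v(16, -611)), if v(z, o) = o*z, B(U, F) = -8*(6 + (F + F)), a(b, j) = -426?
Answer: 4908642768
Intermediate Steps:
B(U, F) = -48 - 16*F (B(U, F) = -8*(6 + 2*F) = -48 - 16*F)
(-329811 + a(-224, 223))*(B(-232, 315) + v(16, -611)) = (-329811 - 426)*((-48 - 16*315) - 611*16) = -330237*((-48 - 5040) - 9776) = -330237*(-5088 - 9776) = -330237*(-14864) = 4908642768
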